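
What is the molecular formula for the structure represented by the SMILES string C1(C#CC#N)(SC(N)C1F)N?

Heavy atoms from the SMILES: 6 C, 1 F, 3 N, 1 S.
Implicit hydrogens by atom environment:
  4 × C: no H
  2 × C: 1 H each → 2
  2 × N: 2 H each → 4
  1 × F: no H
  1 × N: no H
  1 × S: no H
  Total hydrogens = 6.
Molecular formula: C6H6FN3S

C6H6FN3S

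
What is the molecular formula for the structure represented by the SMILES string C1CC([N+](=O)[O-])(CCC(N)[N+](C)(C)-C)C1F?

C10H21FN3O2+

Heavy atoms from the SMILES: 10 C, 1 F, 3 N, 2 O.
Implicit hydrogens by atom environment:
  4 × C: 2 H each → 8
  3 × C: 3 H each → 9
  2 × C: 1 H each → 2
  2 × N (charge +1): no H
  1 × C: no H
  1 × F: no H
  1 × N: 2 H
  1 × O: no H
  1 × O (charge -1): no H
  Total hydrogens = 21.
Net charge +1.
Molecular formula: C10H21FN3O2+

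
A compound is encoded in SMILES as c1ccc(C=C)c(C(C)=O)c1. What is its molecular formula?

Heavy atoms from the SMILES: 10 C, 1 O.
Implicit hydrogens by atom environment:
  4 × C (aromatic): 1 H each → 4
  2 × C (aromatic): no H
  1 × C: 3 H
  1 × C: 2 H
  1 × C: 1 H
  1 × C: no H
  1 × O: no H
  Total hydrogens = 10.
Molecular formula: C10H10O

C10H10O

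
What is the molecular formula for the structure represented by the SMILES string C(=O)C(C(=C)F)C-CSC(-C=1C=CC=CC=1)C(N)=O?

C14H16FNO2S

Heavy atoms from the SMILES: 14 C, 1 F, 1 N, 2 O, 1 S.
Implicit hydrogens by atom environment:
  5 × C (aromatic): 1 H each → 5
  3 × C: 2 H each → 6
  3 × C: 1 H each → 3
  2 × C: no H
  2 × O: no H
  1 × C (aromatic): no H
  1 × F: no H
  1 × N: 2 H
  1 × S: no H
  Total hydrogens = 16.
Molecular formula: C14H16FNO2S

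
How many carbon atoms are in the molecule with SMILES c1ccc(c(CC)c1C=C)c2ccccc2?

The symbol for carbon appears 16 times in the SMILES. Lowercase c denotes aromatic carbon and counts toward C.

16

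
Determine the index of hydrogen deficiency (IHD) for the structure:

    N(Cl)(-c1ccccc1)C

Molecular formula from the SMILES: C7H8ClN.
DoU = (2C + 2 + N − H − X)/2 = (2·7 + 2 + 1 − 8 − 1)/2 = 8/2 = 4.
(Structurally: 1 ring(s) + 3 π bond(s) = 4.)

4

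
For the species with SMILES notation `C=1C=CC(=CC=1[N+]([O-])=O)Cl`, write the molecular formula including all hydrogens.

C6H4ClNO2

Heavy atoms from the SMILES: 6 C, 1 Cl, 1 N, 2 O.
Implicit hydrogens by atom environment:
  4 × C (aromatic): 1 H each → 4
  2 × C (aromatic): no H
  1 × Cl: no H
  1 × N (charge +1): no H
  1 × O: no H
  1 × O (charge -1): no H
  Total hydrogens = 4.
Molecular formula: C6H4ClNO2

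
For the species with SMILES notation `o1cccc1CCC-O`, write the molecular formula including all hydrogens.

Heavy atoms from the SMILES: 7 C, 2 O.
Implicit hydrogens by atom environment:
  3 × C: 2 H each → 6
  3 × C (aromatic): 1 H each → 3
  1 × C (aromatic): no H
  1 × O: 1 H
  1 × O (aromatic): no H
  Total hydrogens = 10.
Molecular formula: C7H10O2

C7H10O2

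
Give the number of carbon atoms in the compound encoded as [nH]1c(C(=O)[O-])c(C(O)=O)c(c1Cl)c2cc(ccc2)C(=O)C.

The symbol for carbon appears 14 times in the SMILES. Lowercase c denotes aromatic carbon and counts toward C.

14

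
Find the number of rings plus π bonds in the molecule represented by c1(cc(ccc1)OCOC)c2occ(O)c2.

Molecular formula from the SMILES: C12H12O4.
DoU = (2C + 2 + N − H − X)/2 = (2·12 + 2 + 0 − 12 − 0)/2 = 14/2 = 7.
(Structurally: 2 ring(s) + 5 π bond(s) = 7.)

7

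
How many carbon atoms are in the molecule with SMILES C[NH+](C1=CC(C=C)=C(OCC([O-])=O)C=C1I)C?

The symbol for carbon appears 12 times in the SMILES.

12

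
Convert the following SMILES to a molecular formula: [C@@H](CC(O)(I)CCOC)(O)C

Heavy atoms from the SMILES: 7 C, 1 I, 3 O.
Implicit hydrogens by atom environment:
  3 × C: 2 H each → 6
  2 × C: 3 H each → 6
  2 × O: 1 H each → 2
  1 × C: 1 H
  1 × C: no H
  1 × I: no H
  1 × O: no H
  Total hydrogens = 15.
Molecular formula: C7H15IO3

C7H15IO3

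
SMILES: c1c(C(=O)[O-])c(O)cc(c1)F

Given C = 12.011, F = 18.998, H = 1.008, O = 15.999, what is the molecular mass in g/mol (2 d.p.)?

155.10

Molecular formula: C7H4FO3-.
M = 7×12.011 + 1×18.998 + 4×1.008 + 3×15.999 = 155.10 g/mol.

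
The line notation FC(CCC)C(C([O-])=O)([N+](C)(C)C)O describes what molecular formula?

Heavy atoms from the SMILES: 9 C, 1 F, 1 N, 3 O.
Implicit hydrogens by atom environment:
  4 × C: 3 H each → 12
  2 × C: 2 H each → 4
  2 × C: no H
  1 × C: 1 H
  1 × F: no H
  1 × N (charge +1): no H
  1 × O: 1 H
  1 × O: no H
  1 × O (charge -1): no H
  Total hydrogens = 18.
Molecular formula: C9H18FNO3

C9H18FNO3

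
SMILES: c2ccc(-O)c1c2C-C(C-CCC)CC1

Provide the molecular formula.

C14H20O

Heavy atoms from the SMILES: 14 C, 1 O.
Implicit hydrogens by atom environment:
  6 × C: 2 H each → 12
  3 × C (aromatic): 1 H each → 3
  3 × C (aromatic): no H
  1 × C: 3 H
  1 × C: 1 H
  1 × O: 1 H
  Total hydrogens = 20.
Molecular formula: C14H20O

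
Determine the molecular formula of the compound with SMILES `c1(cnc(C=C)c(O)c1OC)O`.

C8H9NO3

Heavy atoms from the SMILES: 8 C, 1 N, 3 O.
Implicit hydrogens by atom environment:
  4 × C (aromatic): no H
  2 × O: 1 H each → 2
  1 × C: 3 H
  1 × C: 2 H
  1 × C (aromatic): 1 H
  1 × C: 1 H
  1 × N (aromatic): no H
  1 × O: no H
  Total hydrogens = 9.
Molecular formula: C8H9NO3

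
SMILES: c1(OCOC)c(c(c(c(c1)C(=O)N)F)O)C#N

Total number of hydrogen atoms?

9

Hydrogens are implicit in SMILES; fill each atom to its normal valence:
  5 × C (aromatic): no H
  3 × O: no H
  2 × C: no H
  1 × C: 3 H
  1 × C: 2 H
  1 × C (aromatic): 1 H
  1 × F: no H
  1 × N: 2 H
  1 × N: no H
  1 × O: 1 H
  Total hydrogens = 9.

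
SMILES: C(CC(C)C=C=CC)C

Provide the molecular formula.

C9H16

Heavy atoms from the SMILES: 9 C.
Implicit hydrogens by atom environment:
  3 × C: 3 H each → 9
  3 × C: 1 H each → 3
  2 × C: 2 H each → 4
  1 × C: no H
  Total hydrogens = 16.
Molecular formula: C9H16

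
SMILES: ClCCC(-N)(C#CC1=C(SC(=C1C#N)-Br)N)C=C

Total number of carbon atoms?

The symbol for carbon appears 12 times in the SMILES. (Cl is a single chlorine, not C + l.)

12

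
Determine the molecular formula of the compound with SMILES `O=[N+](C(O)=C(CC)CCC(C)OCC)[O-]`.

Heavy atoms from the SMILES: 10 C, 1 N, 4 O.
Implicit hydrogens by atom environment:
  4 × C: 2 H each → 8
  3 × C: 3 H each → 9
  2 × C: no H
  2 × O: no H
  1 × C: 1 H
  1 × N (charge +1): no H
  1 × O: 1 H
  1 × O (charge -1): no H
  Total hydrogens = 19.
Molecular formula: C10H19NO4

C10H19NO4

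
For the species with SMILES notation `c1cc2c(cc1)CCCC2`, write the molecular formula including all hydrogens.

Heavy atoms from the SMILES: 10 C.
Implicit hydrogens by atom environment:
  4 × C: 2 H each → 8
  4 × C (aromatic): 1 H each → 4
  2 × C (aromatic): no H
  Total hydrogens = 12.
Molecular formula: C10H12

C10H12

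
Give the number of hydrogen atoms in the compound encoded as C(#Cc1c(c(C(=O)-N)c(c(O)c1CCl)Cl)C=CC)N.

Hydrogens are implicit in SMILES; fill each atom to its normal valence:
  6 × C (aromatic): no H
  3 × C: no H
  2 × C: 1 H each → 2
  2 × Cl: no H
  2 × N: 2 H each → 4
  1 × C: 3 H
  1 × C: 2 H
  1 × O: 1 H
  1 × O: no H
  Total hydrogens = 12.

12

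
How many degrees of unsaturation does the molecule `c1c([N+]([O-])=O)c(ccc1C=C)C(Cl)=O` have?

Molecular formula from the SMILES: C9H6ClNO3.
DoU = (2C + 2 + N − H − X)/2 = (2·9 + 2 + 1 − 6 − 1)/2 = 14/2 = 7.
(Structurally: 1 ring(s) + 6 π bond(s) = 7.)

7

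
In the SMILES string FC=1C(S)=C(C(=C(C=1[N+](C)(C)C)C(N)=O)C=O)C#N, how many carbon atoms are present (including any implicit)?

12

The symbol for carbon appears 12 times in the SMILES.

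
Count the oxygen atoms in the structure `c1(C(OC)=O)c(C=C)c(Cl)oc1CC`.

The symbol for oxygen appears 3 times in the SMILES.

3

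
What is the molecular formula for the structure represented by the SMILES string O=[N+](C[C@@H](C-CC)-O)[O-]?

C5H11NO3

Heavy atoms from the SMILES: 5 C, 1 N, 3 O.
Implicit hydrogens by atom environment:
  3 × C: 2 H each → 6
  1 × C: 3 H
  1 × C: 1 H
  1 × N (charge +1): no H
  1 × O: 1 H
  1 × O: no H
  1 × O (charge -1): no H
  Total hydrogens = 11.
Molecular formula: C5H11NO3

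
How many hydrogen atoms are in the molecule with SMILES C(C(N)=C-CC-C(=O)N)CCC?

Hydrogens are implicit in SMILES; fill each atom to its normal valence:
  5 × C: 2 H each → 10
  2 × C: no H
  2 × N: 2 H each → 4
  1 × C: 3 H
  1 × C: 1 H
  1 × O: no H
  Total hydrogens = 18.

18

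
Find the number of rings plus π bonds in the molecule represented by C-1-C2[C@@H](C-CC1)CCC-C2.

Molecular formula from the SMILES: C10H18.
DoU = (2C + 2 + N − H − X)/2 = (2·10 + 2 + 0 − 18 − 0)/2 = 4/2 = 2.
(Structurally: 2 ring(s) + 0 π bond(s) = 2.)

2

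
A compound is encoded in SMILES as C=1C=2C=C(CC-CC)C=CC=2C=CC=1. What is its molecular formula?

C14H16

Heavy atoms from the SMILES: 14 C.
Implicit hydrogens by atom environment:
  7 × C (aromatic): 1 H each → 7
  3 × C: 2 H each → 6
  3 × C (aromatic): no H
  1 × C: 3 H
  Total hydrogens = 16.
Molecular formula: C14H16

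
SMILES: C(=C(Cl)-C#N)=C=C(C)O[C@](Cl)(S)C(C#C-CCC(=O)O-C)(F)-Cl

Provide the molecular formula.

C14H11Cl3FNO3S

Heavy atoms from the SMILES: 14 C, 3 Cl, 1 F, 1 N, 3 O, 1 S.
Implicit hydrogens by atom environment:
  10 × C: no H
  3 × Cl: no H
  3 × O: no H
  2 × C: 3 H each → 6
  2 × C: 2 H each → 4
  1 × F: no H
  1 × N: no H
  1 × S: 1 H
  Total hydrogens = 11.
Molecular formula: C14H11Cl3FNO3S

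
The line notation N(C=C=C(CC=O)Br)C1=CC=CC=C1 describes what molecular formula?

C11H10BrNO

Heavy atoms from the SMILES: 1 Br, 11 C, 1 N, 1 O.
Implicit hydrogens by atom environment:
  5 × C (aromatic): 1 H each → 5
  2 × C: 1 H each → 2
  2 × C: no H
  1 × Br: no H
  1 × C: 2 H
  1 × C (aromatic): no H
  1 × N: 1 H
  1 × O: no H
  Total hydrogens = 10.
Molecular formula: C11H10BrNO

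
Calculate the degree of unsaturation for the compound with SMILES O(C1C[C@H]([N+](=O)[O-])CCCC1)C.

2

Molecular formula from the SMILES: C8H15NO3.
DoU = (2C + 2 + N − H − X)/2 = (2·8 + 2 + 1 − 15 − 0)/2 = 4/2 = 2.
(Structurally: 1 ring(s) + 1 π bond(s) = 2.)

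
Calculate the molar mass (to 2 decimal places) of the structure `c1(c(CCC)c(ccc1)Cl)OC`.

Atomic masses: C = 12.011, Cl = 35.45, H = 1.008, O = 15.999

184.66

Molecular formula: C10H13ClO.
M = 10×12.011 + 1×35.45 + 13×1.008 + 1×15.999 = 184.66 g/mol.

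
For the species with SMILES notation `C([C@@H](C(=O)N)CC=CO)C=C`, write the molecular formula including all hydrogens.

C8H13NO2

Heavy atoms from the SMILES: 8 C, 1 N, 2 O.
Implicit hydrogens by atom environment:
  4 × C: 1 H each → 4
  3 × C: 2 H each → 6
  1 × C: no H
  1 × N: 2 H
  1 × O: 1 H
  1 × O: no H
  Total hydrogens = 13.
Molecular formula: C8H13NO2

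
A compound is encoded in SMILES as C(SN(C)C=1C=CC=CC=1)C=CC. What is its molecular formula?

C11H15NS

Heavy atoms from the SMILES: 11 C, 1 N, 1 S.
Implicit hydrogens by atom environment:
  5 × C (aromatic): 1 H each → 5
  2 × C: 3 H each → 6
  2 × C: 1 H each → 2
  1 × C: 2 H
  1 × C (aromatic): no H
  1 × N: no H
  1 × S: no H
  Total hydrogens = 15.
Molecular formula: C11H15NS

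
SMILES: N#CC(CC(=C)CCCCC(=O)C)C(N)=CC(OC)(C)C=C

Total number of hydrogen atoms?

28

Hydrogens are implicit in SMILES; fill each atom to its normal valence:
  7 × C: 2 H each → 14
  5 × C: no H
  3 × C: 3 H each → 9
  3 × C: 1 H each → 3
  2 × O: no H
  1 × N: 2 H
  1 × N: no H
  Total hydrogens = 28.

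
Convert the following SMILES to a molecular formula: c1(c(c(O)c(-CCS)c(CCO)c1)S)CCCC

Heavy atoms from the SMILES: 14 C, 2 O, 2 S.
Implicit hydrogens by atom environment:
  7 × C: 2 H each → 14
  5 × C (aromatic): no H
  2 × O: 1 H each → 2
  2 × S: 1 H each → 2
  1 × C: 3 H
  1 × C (aromatic): 1 H
  Total hydrogens = 22.
Molecular formula: C14H22O2S2

C14H22O2S2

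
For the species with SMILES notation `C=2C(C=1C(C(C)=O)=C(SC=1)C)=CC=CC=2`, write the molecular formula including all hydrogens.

Heavy atoms from the SMILES: 13 C, 1 O, 1 S.
Implicit hydrogens by atom environment:
  6 × C (aromatic): 1 H each → 6
  4 × C (aromatic): no H
  2 × C: 3 H each → 6
  1 × C: no H
  1 × O: no H
  1 × S (aromatic): no H
  Total hydrogens = 12.
Molecular formula: C13H12OS

C13H12OS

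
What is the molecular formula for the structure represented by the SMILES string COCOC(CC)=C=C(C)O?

Heavy atoms from the SMILES: 8 C, 3 O.
Implicit hydrogens by atom environment:
  3 × C: 3 H each → 9
  3 × C: no H
  2 × C: 2 H each → 4
  2 × O: no H
  1 × O: 1 H
  Total hydrogens = 14.
Molecular formula: C8H14O3

C8H14O3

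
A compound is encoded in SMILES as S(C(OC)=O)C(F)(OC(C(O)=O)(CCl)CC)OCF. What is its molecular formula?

C9H13ClF2O6S

Heavy atoms from the SMILES: 9 C, 1 Cl, 2 F, 6 O, 1 S.
Implicit hydrogens by atom environment:
  5 × O: no H
  4 × C: no H
  3 × C: 2 H each → 6
  2 × C: 3 H each → 6
  2 × F: no H
  1 × Cl: no H
  1 × O: 1 H
  1 × S: no H
  Total hydrogens = 13.
Molecular formula: C9H13ClF2O6S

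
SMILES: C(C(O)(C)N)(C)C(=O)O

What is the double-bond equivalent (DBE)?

1

Molecular formula from the SMILES: C5H11NO3.
DoU = (2C + 2 + N − H − X)/2 = (2·5 + 2 + 1 − 11 − 0)/2 = 2/2 = 1.
(Structurally: 0 ring(s) + 1 π bond(s) = 1.)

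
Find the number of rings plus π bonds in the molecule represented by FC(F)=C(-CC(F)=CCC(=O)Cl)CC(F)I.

3

Molecular formula from the SMILES: C9H8ClF4IO.
DoU = (2C + 2 + N − H − X)/2 = (2·9 + 2 + 0 − 8 − 6)/2 = 6/2 = 3.
(Structurally: 0 ring(s) + 3 π bond(s) = 3.)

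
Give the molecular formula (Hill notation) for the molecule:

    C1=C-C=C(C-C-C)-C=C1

C9H12

Heavy atoms from the SMILES: 9 C.
Implicit hydrogens by atom environment:
  5 × C (aromatic): 1 H each → 5
  2 × C: 2 H each → 4
  1 × C: 3 H
  1 × C (aromatic): no H
  Total hydrogens = 12.
Molecular formula: C9H12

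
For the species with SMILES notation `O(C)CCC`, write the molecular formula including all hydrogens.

C4H10O

Heavy atoms from the SMILES: 4 C, 1 O.
Implicit hydrogens by atom environment:
  2 × C: 3 H each → 6
  2 × C: 2 H each → 4
  1 × O: no H
  Total hydrogens = 10.
Molecular formula: C4H10O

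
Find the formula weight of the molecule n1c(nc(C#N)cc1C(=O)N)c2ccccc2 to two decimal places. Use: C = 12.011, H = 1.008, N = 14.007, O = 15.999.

224.22

Molecular formula: C12H8N4O.
M = 12×12.011 + 8×1.008 + 4×14.007 + 1×15.999 = 224.22 g/mol.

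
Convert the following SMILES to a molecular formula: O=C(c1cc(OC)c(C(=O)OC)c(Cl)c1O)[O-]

C10H8ClO6-

Heavy atoms from the SMILES: 10 C, 1 Cl, 6 O.
Implicit hydrogens by atom environment:
  5 × C (aromatic): no H
  4 × O: no H
  2 × C: 3 H each → 6
  2 × C: no H
  1 × C (aromatic): 1 H
  1 × Cl: no H
  1 × O: 1 H
  1 × O (charge -1): no H
  Total hydrogens = 8.
Net charge -1.
Molecular formula: C10H8ClO6-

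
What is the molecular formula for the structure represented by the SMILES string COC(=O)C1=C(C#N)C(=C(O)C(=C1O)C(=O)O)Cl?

Heavy atoms from the SMILES: 10 C, 1 Cl, 1 N, 6 O.
Implicit hydrogens by atom environment:
  6 × C (aromatic): no H
  3 × C: no H
  3 × O: 1 H each → 3
  3 × O: no H
  1 × C: 3 H
  1 × Cl: no H
  1 × N: no H
  Total hydrogens = 6.
Molecular formula: C10H6ClNO6

C10H6ClNO6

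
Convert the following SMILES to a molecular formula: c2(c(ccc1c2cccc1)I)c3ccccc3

C16H11I

Heavy atoms from the SMILES: 16 C, 1 I.
Implicit hydrogens by atom environment:
  11 × C (aromatic): 1 H each → 11
  5 × C (aromatic): no H
  1 × I: no H
  Total hydrogens = 11.
Molecular formula: C16H11I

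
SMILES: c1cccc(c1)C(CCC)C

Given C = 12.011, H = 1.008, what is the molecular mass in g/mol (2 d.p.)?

148.25

Molecular formula: C11H16.
M = 11×12.011 + 16×1.008 = 148.25 g/mol.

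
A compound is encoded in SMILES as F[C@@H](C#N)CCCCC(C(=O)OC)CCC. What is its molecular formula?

Heavy atoms from the SMILES: 12 C, 1 F, 1 N, 2 O.
Implicit hydrogens by atom environment:
  6 × C: 2 H each → 12
  2 × C: 3 H each → 6
  2 × C: 1 H each → 2
  2 × C: no H
  2 × O: no H
  1 × F: no H
  1 × N: no H
  Total hydrogens = 20.
Molecular formula: C12H20FNO2

C12H20FNO2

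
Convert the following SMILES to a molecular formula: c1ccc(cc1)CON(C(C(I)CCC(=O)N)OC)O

C13H19IN2O4

Heavy atoms from the SMILES: 13 C, 1 I, 2 N, 4 O.
Implicit hydrogens by atom environment:
  5 × C (aromatic): 1 H each → 5
  3 × C: 2 H each → 6
  3 × O: no H
  2 × C: 1 H each → 2
  1 × C: 3 H
  1 × C: no H
  1 × C (aromatic): no H
  1 × I: no H
  1 × N: 2 H
  1 × N: no H
  1 × O: 1 H
  Total hydrogens = 19.
Molecular formula: C13H19IN2O4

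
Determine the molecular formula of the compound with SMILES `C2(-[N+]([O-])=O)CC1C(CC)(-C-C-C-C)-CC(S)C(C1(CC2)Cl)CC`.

C18H32ClNO2S

Heavy atoms from the SMILES: 18 C, 1 Cl, 1 N, 2 O, 1 S.
Implicit hydrogens by atom environment:
  9 × C: 2 H each → 18
  4 × C: 1 H each → 4
  3 × C: 3 H each → 9
  2 × C: no H
  1 × Cl: no H
  1 × N (charge +1): no H
  1 × O: no H
  1 × O (charge -1): no H
  1 × S: 1 H
  Total hydrogens = 32.
Molecular formula: C18H32ClNO2S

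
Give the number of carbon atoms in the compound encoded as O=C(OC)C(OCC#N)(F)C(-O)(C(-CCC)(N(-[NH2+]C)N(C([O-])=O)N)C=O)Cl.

13

The symbol for carbon appears 13 times in the SMILES. (Cl is a single chlorine, not C + l.)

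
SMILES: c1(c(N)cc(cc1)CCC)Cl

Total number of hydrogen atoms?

Hydrogens are implicit in SMILES; fill each atom to its normal valence:
  3 × C (aromatic): 1 H each → 3
  3 × C (aromatic): no H
  2 × C: 2 H each → 4
  1 × C: 3 H
  1 × Cl: no H
  1 × N: 2 H
  Total hydrogens = 12.

12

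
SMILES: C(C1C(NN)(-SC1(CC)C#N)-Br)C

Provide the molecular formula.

C8H14BrN3S

Heavy atoms from the SMILES: 1 Br, 8 C, 3 N, 1 S.
Implicit hydrogens by atom environment:
  3 × C: no H
  2 × C: 3 H each → 6
  2 × C: 2 H each → 4
  1 × Br: no H
  1 × C: 1 H
  1 × N: 2 H
  1 × N: 1 H
  1 × N: no H
  1 × S: no H
  Total hydrogens = 14.
Molecular formula: C8H14BrN3S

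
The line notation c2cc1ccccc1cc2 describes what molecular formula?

Heavy atoms from the SMILES: 10 C.
Implicit hydrogens by atom environment:
  8 × C (aromatic): 1 H each → 8
  2 × C (aromatic): no H
  Total hydrogens = 8.
Molecular formula: C10H8

C10H8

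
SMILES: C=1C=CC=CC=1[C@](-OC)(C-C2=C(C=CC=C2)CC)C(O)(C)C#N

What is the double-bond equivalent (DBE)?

Molecular formula from the SMILES: C20H23NO2.
DoU = (2C + 2 + N − H − X)/2 = (2·20 + 2 + 1 − 23 − 0)/2 = 20/2 = 10.
(Structurally: 2 ring(s) + 8 π bond(s) = 10.)

10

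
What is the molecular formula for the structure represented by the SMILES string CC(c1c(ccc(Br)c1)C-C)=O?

Heavy atoms from the SMILES: 1 Br, 10 C, 1 O.
Implicit hydrogens by atom environment:
  3 × C (aromatic): 1 H each → 3
  3 × C (aromatic): no H
  2 × C: 3 H each → 6
  1 × Br: no H
  1 × C: 2 H
  1 × C: no H
  1 × O: no H
  Total hydrogens = 11.
Molecular formula: C10H11BrO

C10H11BrO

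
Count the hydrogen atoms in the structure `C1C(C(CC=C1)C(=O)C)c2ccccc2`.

Hydrogens are implicit in SMILES; fill each atom to its normal valence:
  5 × C (aromatic): 1 H each → 5
  4 × C: 1 H each → 4
  2 × C: 2 H each → 4
  1 × C: 3 H
  1 × C (aromatic): no H
  1 × C: no H
  1 × O: no H
  Total hydrogens = 16.

16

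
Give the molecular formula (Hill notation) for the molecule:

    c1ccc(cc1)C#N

C7H5N

Heavy atoms from the SMILES: 7 C, 1 N.
Implicit hydrogens by atom environment:
  5 × C (aromatic): 1 H each → 5
  1 × C (aromatic): no H
  1 × C: no H
  1 × N: no H
  Total hydrogens = 5.
Molecular formula: C7H5N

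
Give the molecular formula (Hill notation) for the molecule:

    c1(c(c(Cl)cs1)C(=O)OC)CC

Heavy atoms from the SMILES: 8 C, 1 Cl, 2 O, 1 S.
Implicit hydrogens by atom environment:
  3 × C (aromatic): no H
  2 × C: 3 H each → 6
  2 × O: no H
  1 × C: 2 H
  1 × C (aromatic): 1 H
  1 × C: no H
  1 × Cl: no H
  1 × S (aromatic): no H
  Total hydrogens = 9.
Molecular formula: C8H9ClO2S

C8H9ClO2S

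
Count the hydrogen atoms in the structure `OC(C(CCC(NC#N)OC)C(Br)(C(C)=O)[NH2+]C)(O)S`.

21

Hydrogens are implicit in SMILES; fill each atom to its normal valence:
  4 × C: no H
  3 × C: 3 H each → 9
  2 × C: 2 H each → 4
  2 × C: 1 H each → 2
  2 × O: 1 H each → 2
  2 × O: no H
  1 × Br: no H
  1 × N (charge +1): 2 H
  1 × N: 1 H
  1 × N: no H
  1 × S: 1 H
  Total hydrogens = 21.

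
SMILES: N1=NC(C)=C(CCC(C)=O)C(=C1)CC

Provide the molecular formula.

C11H16N2O

Heavy atoms from the SMILES: 11 C, 2 N, 1 O.
Implicit hydrogens by atom environment:
  3 × C: 3 H each → 9
  3 × C: 2 H each → 6
  3 × C (aromatic): no H
  2 × N (aromatic): no H
  1 × C (aromatic): 1 H
  1 × C: no H
  1 × O: no H
  Total hydrogens = 16.
Molecular formula: C11H16N2O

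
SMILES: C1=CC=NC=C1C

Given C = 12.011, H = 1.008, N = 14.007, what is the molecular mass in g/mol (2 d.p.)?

93.13

Molecular formula: C6H7N.
M = 6×12.011 + 7×1.008 + 1×14.007 = 93.13 g/mol.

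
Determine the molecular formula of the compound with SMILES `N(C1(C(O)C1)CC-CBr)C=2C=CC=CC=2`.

C12H16BrNO

Heavy atoms from the SMILES: 1 Br, 12 C, 1 N, 1 O.
Implicit hydrogens by atom environment:
  5 × C (aromatic): 1 H each → 5
  4 × C: 2 H each → 8
  1 × Br: no H
  1 × C: 1 H
  1 × C: no H
  1 × C (aromatic): no H
  1 × N: 1 H
  1 × O: 1 H
  Total hydrogens = 16.
Molecular formula: C12H16BrNO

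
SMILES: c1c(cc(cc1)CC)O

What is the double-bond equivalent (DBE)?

4

Molecular formula from the SMILES: C8H10O.
DoU = (2C + 2 + N − H − X)/2 = (2·8 + 2 + 0 − 10 − 0)/2 = 8/2 = 4.
(Structurally: 1 ring(s) + 3 π bond(s) = 4.)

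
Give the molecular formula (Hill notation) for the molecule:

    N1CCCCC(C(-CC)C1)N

C9H20N2

Heavy atoms from the SMILES: 9 C, 2 N.
Implicit hydrogens by atom environment:
  6 × C: 2 H each → 12
  2 × C: 1 H each → 2
  1 × C: 3 H
  1 × N: 2 H
  1 × N: 1 H
  Total hydrogens = 20.
Molecular formula: C9H20N2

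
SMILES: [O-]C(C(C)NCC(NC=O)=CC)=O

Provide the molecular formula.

C8H13N2O3-

Heavy atoms from the SMILES: 8 C, 2 N, 3 O.
Implicit hydrogens by atom environment:
  3 × C: 1 H each → 3
  2 × C: 3 H each → 6
  2 × C: no H
  2 × N: 1 H each → 2
  2 × O: no H
  1 × C: 2 H
  1 × O (charge -1): no H
  Total hydrogens = 13.
Net charge -1.
Molecular formula: C8H13N2O3-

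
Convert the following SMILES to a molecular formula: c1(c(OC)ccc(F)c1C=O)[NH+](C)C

Heavy atoms from the SMILES: 10 C, 1 F, 1 N, 2 O.
Implicit hydrogens by atom environment:
  4 × C (aromatic): no H
  3 × C: 3 H each → 9
  2 × C (aromatic): 1 H each → 2
  2 × O: no H
  1 × C: 1 H
  1 × F: no H
  1 × N (charge +1): 1 H
  Total hydrogens = 13.
Net charge +1.
Molecular formula: C10H13FNO2+

C10H13FNO2+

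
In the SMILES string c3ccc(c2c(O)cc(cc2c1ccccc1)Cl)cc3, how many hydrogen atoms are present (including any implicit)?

Hydrogens are implicit in SMILES; fill each atom to its normal valence:
  12 × C (aromatic): 1 H each → 12
  6 × C (aromatic): no H
  1 × Cl: no H
  1 × O: 1 H
  Total hydrogens = 13.

13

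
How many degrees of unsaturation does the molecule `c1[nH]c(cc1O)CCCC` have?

3

Molecular formula from the SMILES: C8H13NO.
DoU = (2C + 2 + N − H − X)/2 = (2·8 + 2 + 1 − 13 − 0)/2 = 6/2 = 3.
(Structurally: 1 ring(s) + 2 π bond(s) = 3.)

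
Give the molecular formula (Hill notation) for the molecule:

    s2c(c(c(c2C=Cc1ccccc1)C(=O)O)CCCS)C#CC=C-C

Heavy atoms from the SMILES: 21 C, 2 O, 2 S.
Implicit hydrogens by atom environment:
  5 × C (aromatic): 1 H each → 5
  5 × C (aromatic): no H
  4 × C: 1 H each → 4
  3 × C: 2 H each → 6
  3 × C: no H
  1 × C: 3 H
  1 × O: 1 H
  1 × O: no H
  1 × S: 1 H
  1 × S (aromatic): no H
  Total hydrogens = 20.
Molecular formula: C21H20O2S2

C21H20O2S2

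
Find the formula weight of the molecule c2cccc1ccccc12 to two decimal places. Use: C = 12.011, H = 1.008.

128.17

Molecular formula: C10H8.
M = 10×12.011 + 8×1.008 = 128.17 g/mol.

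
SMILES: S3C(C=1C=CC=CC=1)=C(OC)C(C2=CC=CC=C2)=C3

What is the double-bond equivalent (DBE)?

11

Molecular formula from the SMILES: C17H14OS.
DoU = (2C + 2 + N − H − X)/2 = (2·17 + 2 + 0 − 14 − 0)/2 = 22/2 = 11.
(Structurally: 3 ring(s) + 8 π bond(s) = 11.)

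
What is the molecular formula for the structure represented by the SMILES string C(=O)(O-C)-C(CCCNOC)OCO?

C8H17NO5

Heavy atoms from the SMILES: 8 C, 1 N, 5 O.
Implicit hydrogens by atom environment:
  4 × C: 2 H each → 8
  4 × O: no H
  2 × C: 3 H each → 6
  1 × C: 1 H
  1 × C: no H
  1 × N: 1 H
  1 × O: 1 H
  Total hydrogens = 17.
Molecular formula: C8H17NO5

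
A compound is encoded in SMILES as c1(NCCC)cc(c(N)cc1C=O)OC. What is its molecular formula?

C11H16N2O2

Heavy atoms from the SMILES: 11 C, 2 N, 2 O.
Implicit hydrogens by atom environment:
  4 × C (aromatic): no H
  2 × C: 3 H each → 6
  2 × C: 2 H each → 4
  2 × C (aromatic): 1 H each → 2
  2 × O: no H
  1 × C: 1 H
  1 × N: 2 H
  1 × N: 1 H
  Total hydrogens = 16.
Molecular formula: C11H16N2O2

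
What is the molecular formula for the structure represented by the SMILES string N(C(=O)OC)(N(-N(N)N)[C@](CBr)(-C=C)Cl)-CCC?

Heavy atoms from the SMILES: 1 Br, 9 C, 1 Cl, 5 N, 2 O.
Implicit hydrogens by atom environment:
  4 × C: 2 H each → 8
  3 × N: no H
  2 × C: 3 H each → 6
  2 × C: no H
  2 × N: 2 H each → 4
  2 × O: no H
  1 × Br: no H
  1 × C: 1 H
  1 × Cl: no H
  Total hydrogens = 19.
Molecular formula: C9H19BrClN5O2

C9H19BrClN5O2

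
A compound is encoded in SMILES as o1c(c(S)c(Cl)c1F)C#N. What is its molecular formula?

C5HClFNOS

Heavy atoms from the SMILES: 5 C, 1 Cl, 1 F, 1 N, 1 O, 1 S.
Implicit hydrogens by atom environment:
  4 × C (aromatic): no H
  1 × C: no H
  1 × Cl: no H
  1 × F: no H
  1 × N: no H
  1 × O (aromatic): no H
  1 × S: 1 H
  Total hydrogens = 1.
Molecular formula: C5HClFNOS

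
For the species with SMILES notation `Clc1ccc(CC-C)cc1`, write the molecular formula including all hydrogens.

C9H11Cl

Heavy atoms from the SMILES: 9 C, 1 Cl.
Implicit hydrogens by atom environment:
  4 × C (aromatic): 1 H each → 4
  2 × C: 2 H each → 4
  2 × C (aromatic): no H
  1 × C: 3 H
  1 × Cl: no H
  Total hydrogens = 11.
Molecular formula: C9H11Cl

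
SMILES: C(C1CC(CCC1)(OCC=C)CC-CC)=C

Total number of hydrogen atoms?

26

Hydrogens are implicit in SMILES; fill each atom to its normal valence:
  10 × C: 2 H each → 20
  3 × C: 1 H each → 3
  1 × C: 3 H
  1 × C: no H
  1 × O: no H
  Total hydrogens = 26.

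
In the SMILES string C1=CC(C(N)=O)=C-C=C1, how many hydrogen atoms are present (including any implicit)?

7

Hydrogens are implicit in SMILES; fill each atom to its normal valence:
  5 × C (aromatic): 1 H each → 5
  1 × C (aromatic): no H
  1 × C: no H
  1 × N: 2 H
  1 × O: no H
  Total hydrogens = 7.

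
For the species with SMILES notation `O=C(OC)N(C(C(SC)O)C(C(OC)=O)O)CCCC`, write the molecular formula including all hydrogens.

Heavy atoms from the SMILES: 12 C, 1 N, 6 O, 1 S.
Implicit hydrogens by atom environment:
  4 × C: 3 H each → 12
  4 × O: no H
  3 × C: 2 H each → 6
  3 × C: 1 H each → 3
  2 × C: no H
  2 × O: 1 H each → 2
  1 × N: no H
  1 × S: no H
  Total hydrogens = 23.
Molecular formula: C12H23NO6S

C12H23NO6S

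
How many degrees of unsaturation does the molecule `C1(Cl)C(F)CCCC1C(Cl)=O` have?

2

Molecular formula from the SMILES: C7H9Cl2FO.
DoU = (2C + 2 + N − H − X)/2 = (2·7 + 2 + 0 − 9 − 3)/2 = 4/2 = 2.
(Structurally: 1 ring(s) + 1 π bond(s) = 2.)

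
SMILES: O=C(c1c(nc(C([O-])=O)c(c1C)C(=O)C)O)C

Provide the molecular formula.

Heavy atoms from the SMILES: 11 C, 1 N, 5 O.
Implicit hydrogens by atom environment:
  5 × C (aromatic): no H
  3 × C: 3 H each → 9
  3 × C: no H
  3 × O: no H
  1 × N (aromatic): no H
  1 × O: 1 H
  1 × O (charge -1): no H
  Total hydrogens = 10.
Net charge -1.
Molecular formula: C11H10NO5-

C11H10NO5-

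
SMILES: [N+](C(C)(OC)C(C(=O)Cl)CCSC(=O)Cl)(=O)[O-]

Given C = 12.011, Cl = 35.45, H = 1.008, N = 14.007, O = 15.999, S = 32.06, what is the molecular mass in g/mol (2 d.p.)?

Molecular formula: C8H11Cl2NO5S.
M = 8×12.011 + 2×35.45 + 11×1.008 + 1×14.007 + 5×15.999 + 1×32.06 = 304.14 g/mol.

304.14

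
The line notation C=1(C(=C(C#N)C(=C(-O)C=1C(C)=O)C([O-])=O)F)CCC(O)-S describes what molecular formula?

C13H11FNO5S-

Heavy atoms from the SMILES: 13 C, 1 F, 1 N, 5 O, 1 S.
Implicit hydrogens by atom environment:
  6 × C (aromatic): no H
  3 × C: no H
  2 × C: 2 H each → 4
  2 × O: 1 H each → 2
  2 × O: no H
  1 × C: 3 H
  1 × C: 1 H
  1 × F: no H
  1 × N: no H
  1 × O (charge -1): no H
  1 × S: 1 H
  Total hydrogens = 11.
Net charge -1.
Molecular formula: C13H11FNO5S-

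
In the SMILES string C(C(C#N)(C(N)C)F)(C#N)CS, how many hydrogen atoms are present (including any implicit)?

Hydrogens are implicit in SMILES; fill each atom to its normal valence:
  3 × C: no H
  2 × C: 1 H each → 2
  2 × N: no H
  1 × C: 3 H
  1 × C: 2 H
  1 × F: no H
  1 × N: 2 H
  1 × S: 1 H
  Total hydrogens = 10.

10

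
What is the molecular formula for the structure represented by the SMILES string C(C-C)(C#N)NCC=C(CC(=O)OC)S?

C10H16N2O2S

Heavy atoms from the SMILES: 10 C, 2 N, 2 O, 1 S.
Implicit hydrogens by atom environment:
  3 × C: 2 H each → 6
  3 × C: no H
  2 × C: 3 H each → 6
  2 × C: 1 H each → 2
  2 × O: no H
  1 × N: 1 H
  1 × N: no H
  1 × S: 1 H
  Total hydrogens = 16.
Molecular formula: C10H16N2O2S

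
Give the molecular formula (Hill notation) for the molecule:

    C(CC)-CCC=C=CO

C8H14O

Heavy atoms from the SMILES: 8 C, 1 O.
Implicit hydrogens by atom environment:
  4 × C: 2 H each → 8
  2 × C: 1 H each → 2
  1 × C: 3 H
  1 × C: no H
  1 × O: 1 H
  Total hydrogens = 14.
Molecular formula: C8H14O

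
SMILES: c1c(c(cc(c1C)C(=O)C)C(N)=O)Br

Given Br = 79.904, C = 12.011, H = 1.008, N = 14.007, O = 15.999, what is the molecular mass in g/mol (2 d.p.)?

Molecular formula: C10H10BrNO2.
M = 1×79.904 + 10×12.011 + 10×1.008 + 1×14.007 + 2×15.999 = 256.10 g/mol.

256.10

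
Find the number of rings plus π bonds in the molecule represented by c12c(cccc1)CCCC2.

5

Molecular formula from the SMILES: C10H12.
DoU = (2C + 2 + N − H − X)/2 = (2·10 + 2 + 0 − 12 − 0)/2 = 10/2 = 5.
(Structurally: 2 ring(s) + 3 π bond(s) = 5.)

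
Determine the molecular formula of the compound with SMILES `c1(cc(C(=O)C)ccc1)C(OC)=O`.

C10H10O3

Heavy atoms from the SMILES: 10 C, 3 O.
Implicit hydrogens by atom environment:
  4 × C (aromatic): 1 H each → 4
  3 × O: no H
  2 × C: 3 H each → 6
  2 × C (aromatic): no H
  2 × C: no H
  Total hydrogens = 10.
Molecular formula: C10H10O3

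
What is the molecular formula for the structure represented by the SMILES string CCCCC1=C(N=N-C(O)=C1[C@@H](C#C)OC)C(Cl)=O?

C13H15ClN2O3

Heavy atoms from the SMILES: 13 C, 1 Cl, 2 N, 3 O.
Implicit hydrogens by atom environment:
  4 × C (aromatic): no H
  3 × C: 2 H each → 6
  2 × C: 3 H each → 6
  2 × C: 1 H each → 2
  2 × C: no H
  2 × N (aromatic): no H
  2 × O: no H
  1 × Cl: no H
  1 × O: 1 H
  Total hydrogens = 15.
Molecular formula: C13H15ClN2O3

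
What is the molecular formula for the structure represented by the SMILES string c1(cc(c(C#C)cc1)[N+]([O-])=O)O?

Heavy atoms from the SMILES: 8 C, 1 N, 3 O.
Implicit hydrogens by atom environment:
  3 × C (aromatic): 1 H each → 3
  3 × C (aromatic): no H
  1 × C: 1 H
  1 × C: no H
  1 × N (charge +1): no H
  1 × O: 1 H
  1 × O: no H
  1 × O (charge -1): no H
  Total hydrogens = 5.
Molecular formula: C8H5NO3

C8H5NO3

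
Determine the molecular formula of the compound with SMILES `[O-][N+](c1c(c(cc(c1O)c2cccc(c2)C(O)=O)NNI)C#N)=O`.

Heavy atoms from the SMILES: 14 C, 1 I, 4 N, 5 O.
Implicit hydrogens by atom environment:
  7 × C (aromatic): no H
  5 × C (aromatic): 1 H each → 5
  2 × C: no H
  2 × N: 1 H each → 2
  2 × O: 1 H each → 2
  2 × O: no H
  1 × I: no H
  1 × N (charge +1): no H
  1 × N: no H
  1 × O (charge -1): no H
  Total hydrogens = 9.
Molecular formula: C14H9IN4O5

C14H9IN4O5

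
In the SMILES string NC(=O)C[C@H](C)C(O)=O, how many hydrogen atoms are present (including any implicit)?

9

Hydrogens are implicit in SMILES; fill each atom to its normal valence:
  2 × C: no H
  2 × O: no H
  1 × C: 3 H
  1 × C: 2 H
  1 × C: 1 H
  1 × N: 2 H
  1 × O: 1 H
  Total hydrogens = 9.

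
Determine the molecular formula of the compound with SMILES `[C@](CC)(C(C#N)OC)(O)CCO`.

Heavy atoms from the SMILES: 8 C, 1 N, 3 O.
Implicit hydrogens by atom environment:
  3 × C: 2 H each → 6
  2 × C: 3 H each → 6
  2 × C: no H
  2 × O: 1 H each → 2
  1 × C: 1 H
  1 × N: no H
  1 × O: no H
  Total hydrogens = 15.
Molecular formula: C8H15NO3

C8H15NO3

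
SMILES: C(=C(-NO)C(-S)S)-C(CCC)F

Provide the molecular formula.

Heavy atoms from the SMILES: 7 C, 1 F, 1 N, 1 O, 2 S.
Implicit hydrogens by atom environment:
  3 × C: 1 H each → 3
  2 × C: 2 H each → 4
  2 × S: 1 H each → 2
  1 × C: 3 H
  1 × C: no H
  1 × F: no H
  1 × N: 1 H
  1 × O: 1 H
  Total hydrogens = 14.
Molecular formula: C7H14FNOS2

C7H14FNOS2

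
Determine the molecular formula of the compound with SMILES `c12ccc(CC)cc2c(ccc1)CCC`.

Heavy atoms from the SMILES: 15 C.
Implicit hydrogens by atom environment:
  6 × C (aromatic): 1 H each → 6
  4 × C (aromatic): no H
  3 × C: 2 H each → 6
  2 × C: 3 H each → 6
  Total hydrogens = 18.
Molecular formula: C15H18

C15H18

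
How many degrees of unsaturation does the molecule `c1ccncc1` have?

4

Molecular formula from the SMILES: C5H5N.
DoU = (2C + 2 + N − H − X)/2 = (2·5 + 2 + 1 − 5 − 0)/2 = 8/2 = 4.
(Structurally: 1 ring(s) + 3 π bond(s) = 4.)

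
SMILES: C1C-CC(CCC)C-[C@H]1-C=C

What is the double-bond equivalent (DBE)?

2

Molecular formula from the SMILES: C11H20.
DoU = (2C + 2 + N − H − X)/2 = (2·11 + 2 + 0 − 20 − 0)/2 = 4/2 = 2.
(Structurally: 1 ring(s) + 1 π bond(s) = 2.)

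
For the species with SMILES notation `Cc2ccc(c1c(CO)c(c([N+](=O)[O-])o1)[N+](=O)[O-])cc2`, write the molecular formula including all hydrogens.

Heavy atoms from the SMILES: 12 C, 2 N, 6 O.
Implicit hydrogens by atom environment:
  6 × C (aromatic): no H
  4 × C (aromatic): 1 H each → 4
  2 × N (charge +1): no H
  2 × O: no H
  2 × O (charge -1): no H
  1 × C: 3 H
  1 × C: 2 H
  1 × O: 1 H
  1 × O (aromatic): no H
  Total hydrogens = 10.
Molecular formula: C12H10N2O6

C12H10N2O6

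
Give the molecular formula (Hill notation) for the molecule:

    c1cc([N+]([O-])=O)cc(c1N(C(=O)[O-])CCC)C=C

Heavy atoms from the SMILES: 12 C, 2 N, 4 O.
Implicit hydrogens by atom environment:
  3 × C: 2 H each → 6
  3 × C (aromatic): 1 H each → 3
  3 × C (aromatic): no H
  2 × O: no H
  2 × O (charge -1): no H
  1 × C: 3 H
  1 × C: 1 H
  1 × C: no H
  1 × N (charge +1): no H
  1 × N: no H
  Total hydrogens = 13.
Net charge -1.
Molecular formula: C12H13N2O4-

C12H13N2O4-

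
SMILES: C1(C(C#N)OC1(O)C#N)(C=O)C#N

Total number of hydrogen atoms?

Hydrogens are implicit in SMILES; fill each atom to its normal valence:
  5 × C: no H
  3 × N: no H
  2 × C: 1 H each → 2
  2 × O: no H
  1 × O: 1 H
  Total hydrogens = 3.

3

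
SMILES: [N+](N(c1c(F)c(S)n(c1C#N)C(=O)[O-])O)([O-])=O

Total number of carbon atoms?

6

The symbol for carbon appears 6 times in the SMILES. Lowercase c denotes aromatic carbon and counts toward C.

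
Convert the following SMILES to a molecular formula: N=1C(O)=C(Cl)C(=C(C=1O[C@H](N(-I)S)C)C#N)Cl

Heavy atoms from the SMILES: 8 C, 2 Cl, 1 I, 3 N, 2 O, 1 S.
Implicit hydrogens by atom environment:
  5 × C (aromatic): no H
  2 × Cl: no H
  2 × N: no H
  1 × C: 3 H
  1 × C: 1 H
  1 × C: no H
  1 × I: no H
  1 × N (aromatic): no H
  1 × O: 1 H
  1 × O: no H
  1 × S: 1 H
  Total hydrogens = 6.
Molecular formula: C8H6Cl2IN3O2S

C8H6Cl2IN3O2S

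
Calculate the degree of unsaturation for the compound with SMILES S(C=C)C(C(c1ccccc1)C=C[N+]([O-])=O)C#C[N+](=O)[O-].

10

Molecular formula from the SMILES: C14H12N2O4S.
DoU = (2C + 2 + N − H − X)/2 = (2·14 + 2 + 2 − 12 − 0)/2 = 20/2 = 10.
(Structurally: 1 ring(s) + 9 π bond(s) = 10.)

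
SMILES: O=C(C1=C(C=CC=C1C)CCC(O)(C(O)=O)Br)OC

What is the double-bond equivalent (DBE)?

Molecular formula from the SMILES: C13H15BrO5.
DoU = (2C + 2 + N − H − X)/2 = (2·13 + 2 + 0 − 15 − 1)/2 = 12/2 = 6.
(Structurally: 1 ring(s) + 5 π bond(s) = 6.)

6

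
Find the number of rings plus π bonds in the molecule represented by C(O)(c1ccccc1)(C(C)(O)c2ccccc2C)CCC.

8

Molecular formula from the SMILES: C19H24O2.
DoU = (2C + 2 + N − H − X)/2 = (2·19 + 2 + 0 − 24 − 0)/2 = 16/2 = 8.
(Structurally: 2 ring(s) + 6 π bond(s) = 8.)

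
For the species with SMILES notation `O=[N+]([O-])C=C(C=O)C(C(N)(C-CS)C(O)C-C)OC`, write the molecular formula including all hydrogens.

Heavy atoms from the SMILES: 11 C, 2 N, 5 O, 1 S.
Implicit hydrogens by atom environment:
  4 × C: 1 H each → 4
  3 × C: 2 H each → 6
  3 × O: no H
  2 × C: 3 H each → 6
  2 × C: no H
  1 × N: 2 H
  1 × N (charge +1): no H
  1 × O: 1 H
  1 × O (charge -1): no H
  1 × S: 1 H
  Total hydrogens = 20.
Molecular formula: C11H20N2O5S

C11H20N2O5S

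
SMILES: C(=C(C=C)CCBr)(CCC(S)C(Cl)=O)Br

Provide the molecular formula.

C10H13Br2ClOS

Heavy atoms from the SMILES: 2 Br, 10 C, 1 Cl, 1 O, 1 S.
Implicit hydrogens by atom environment:
  5 × C: 2 H each → 10
  3 × C: no H
  2 × Br: no H
  2 × C: 1 H each → 2
  1 × Cl: no H
  1 × O: no H
  1 × S: 1 H
  Total hydrogens = 13.
Molecular formula: C10H13Br2ClOS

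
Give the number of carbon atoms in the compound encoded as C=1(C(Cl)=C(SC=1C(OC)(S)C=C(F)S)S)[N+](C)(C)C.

11

The symbol for carbon appears 11 times in the SMILES. (Cl is a single chlorine, not C + l.)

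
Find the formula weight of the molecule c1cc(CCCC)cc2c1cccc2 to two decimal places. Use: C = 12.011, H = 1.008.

Molecular formula: C14H16.
M = 14×12.011 + 16×1.008 = 184.28 g/mol.

184.28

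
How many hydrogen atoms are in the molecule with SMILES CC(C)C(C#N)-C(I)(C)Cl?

Hydrogens are implicit in SMILES; fill each atom to its normal valence:
  3 × C: 3 H each → 9
  2 × C: 1 H each → 2
  2 × C: no H
  1 × Cl: no H
  1 × I: no H
  1 × N: no H
  Total hydrogens = 11.

11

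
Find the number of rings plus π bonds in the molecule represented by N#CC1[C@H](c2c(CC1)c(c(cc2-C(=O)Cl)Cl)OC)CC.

8

Molecular formula from the SMILES: C15H15Cl2NO2.
DoU = (2C + 2 + N − H − X)/2 = (2·15 + 2 + 1 − 15 − 2)/2 = 16/2 = 8.
(Structurally: 2 ring(s) + 6 π bond(s) = 8.)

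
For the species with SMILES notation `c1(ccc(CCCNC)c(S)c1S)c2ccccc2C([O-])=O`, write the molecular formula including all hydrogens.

Heavy atoms from the SMILES: 17 C, 1 N, 2 O, 2 S.
Implicit hydrogens by atom environment:
  6 × C (aromatic): 1 H each → 6
  6 × C (aromatic): no H
  3 × C: 2 H each → 6
  2 × S: 1 H each → 2
  1 × C: 3 H
  1 × C: no H
  1 × N: 1 H
  1 × O: no H
  1 × O (charge -1): no H
  Total hydrogens = 18.
Net charge -1.
Molecular formula: C17H18NO2S2-

C17H18NO2S2-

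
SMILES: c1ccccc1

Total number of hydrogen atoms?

6

Hydrogens are implicit in SMILES; fill each atom to its normal valence:
  6 × C (aromatic): 1 H each → 6
  Total hydrogens = 6.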